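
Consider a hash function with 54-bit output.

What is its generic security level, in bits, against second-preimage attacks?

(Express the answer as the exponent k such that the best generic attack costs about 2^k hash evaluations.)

Step 1: The hash has a 54-bit output.
Step 2: Second-preimage resistance means: given a specific input x, it should be infeasible to find a different y with h(y) = h(x).
With a 54-bit output, a generic search for a second preimage costs about 2^54 evaluations (each trial matches the fixed target with probability 2^-54).
Step 3: Security level = 54 bits.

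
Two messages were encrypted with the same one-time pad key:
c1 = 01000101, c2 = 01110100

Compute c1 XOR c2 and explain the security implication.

Step 1: c1 XOR c2 = (m1 XOR k) XOR (m2 XOR k).
Step 2: By XOR associativity/commutativity: = m1 XOR m2 XOR k XOR k = m1 XOR m2.
Step 3: 01000101 XOR 01110100 = 00110001 = 49.
Step 4: The key cancels out! An attacker learns m1 XOR m2 = 49, revealing the relationship between plaintexts.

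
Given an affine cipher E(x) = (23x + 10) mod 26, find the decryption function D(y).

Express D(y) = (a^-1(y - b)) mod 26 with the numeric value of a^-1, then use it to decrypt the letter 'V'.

Step 1: Find a^-1, the modular inverse of 23 mod 26.
Step 2: We need 23 * a^-1 = 1 (mod 26).
Step 3: 23 * 17 = 391 = 15 * 26 + 1, so a^-1 = 17.
Step 4: D(y) = 17(y - 10) mod 26.
Step 5: Apply to 'V' (y = 21): D(21) = 17 * (21 - 10) mod 26 = 17 * 11 mod 26 = 5 -> 'F'.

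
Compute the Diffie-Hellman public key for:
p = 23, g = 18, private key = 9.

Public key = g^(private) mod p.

Step 1: A = g^a mod p = 18^9 mod 23.
  18^1 mod 23 = 18
  18^2 mod 23 = (18 * 18) mod 23 = 2
  18^3 mod 23 = (2 * 18) mod 23 = 13
  18^4 mod 23 = (13 * 18) mod 23 = 4
  18^5 mod 23 = (4 * 18) mod 23 = 3
  18^6 mod 23 = (3 * 18) mod 23 = 8
  18^7 mod 23 = (8 * 18) mod 23 = 6
  18^8 mod 23 = (6 * 18) mod 23 = 16
  18^9 mod 23 = (16 * 18) mod 23 = 12
Result: A = 12.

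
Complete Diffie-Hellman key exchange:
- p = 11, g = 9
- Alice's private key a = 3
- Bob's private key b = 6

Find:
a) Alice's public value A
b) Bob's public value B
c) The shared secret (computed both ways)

Step 1: A = g^a mod p = 9^3 mod 11 = 3.
Step 2: B = g^b mod p = 9^6 mod 11 = 9.
Step 3: Alice computes s = B^a mod p = 9^3 mod 11 = 3.
Step 4: Bob computes s = A^b mod p = 3^6 mod 11 = 3.
Both sides agree: shared secret = 3.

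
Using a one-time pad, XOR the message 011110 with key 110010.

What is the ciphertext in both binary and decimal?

Step 1: Write out the XOR operation bit by bit:
  Message: 011110
  Key:     110010
  XOR:     101100
Step 2: Convert to decimal: 101100 = 44.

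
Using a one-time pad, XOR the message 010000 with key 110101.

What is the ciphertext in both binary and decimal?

Step 1: Write out the XOR operation bit by bit:
  Message: 010000
  Key:     110101
  XOR:     100101
Step 2: Convert to decimal: 100101 = 37.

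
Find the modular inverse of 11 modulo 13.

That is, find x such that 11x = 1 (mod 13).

Step 1: We need x such that 11 * x = 1 (mod 13).
Step 2: Using the extended Euclidean algorithm or trial:
  11 * 6 = 66 = 5 * 13 + 1.
Step 3: Since 66 mod 13 = 1, the inverse is x = 6.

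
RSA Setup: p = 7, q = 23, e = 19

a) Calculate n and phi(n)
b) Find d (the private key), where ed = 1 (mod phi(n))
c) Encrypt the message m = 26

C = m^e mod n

Step 1: n = 7 * 23 = 161.
Step 2: phi(n) = (7-1)(23-1) = 6 * 22 = 132.
Step 3: Find d = 19^(-1) mod 132 = 7.
  Verify: 19 * 7 = 133 = 1 (mod 132).
Step 4: C = 26^19 mod 161 = 75.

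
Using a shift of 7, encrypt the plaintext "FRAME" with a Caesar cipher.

Step 1: For each letter, shift forward by 7 positions (mod 26).
  F (position 5) -> position (5+7) mod 26 = 12 -> M
  R (position 17) -> position (17+7) mod 26 = 24 -> Y
  A (position 0) -> position (0+7) mod 26 = 7 -> H
  M (position 12) -> position (12+7) mod 26 = 19 -> T
  E (position 4) -> position (4+7) mod 26 = 11 -> L
Result: MYHTL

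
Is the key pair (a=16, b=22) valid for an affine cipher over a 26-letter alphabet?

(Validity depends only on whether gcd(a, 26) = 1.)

Step 1: Compute gcd(16, 26).
Step 2: gcd(16, 26) = 2.
Since gcd = 2 != 1, 16 shares a common factor with 26, so it cannot be used.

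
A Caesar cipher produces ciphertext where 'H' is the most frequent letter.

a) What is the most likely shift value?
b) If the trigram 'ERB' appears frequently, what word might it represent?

Step 1: In English, 'E' is the most frequent letter (12.7%).
Step 2: The most frequent ciphertext letter is 'H' (position 7).
Step 3: Shift = (7 - 4) mod 26 = 3.
Step 4: Decrypt 'ERB' by shifting back 3:
  E -> B
  R -> O
  B -> Y
Step 5: 'ERB' decrypts to 'BOY'.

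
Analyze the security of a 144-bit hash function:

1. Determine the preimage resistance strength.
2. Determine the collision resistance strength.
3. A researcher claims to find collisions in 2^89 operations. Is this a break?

Step 1: Preimage resistance requires brute-force of 2^144 operations.
Step 2: Collision resistance (birthday bound) = 2^(144/2) = 2^72.
Step 3: The claimed attack costs 2^89 operations.
Step 4: Since 2^89 >= 2^72, the claimed attack is no faster than the generic birthday attack, so this does not break collision resistance.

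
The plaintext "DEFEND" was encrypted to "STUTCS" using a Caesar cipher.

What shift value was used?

Step 1: Compare first letters: D (position 3) -> S (position 18).
Step 2: Shift = (18 - 3) mod 26 = 15.
The shift value is 15.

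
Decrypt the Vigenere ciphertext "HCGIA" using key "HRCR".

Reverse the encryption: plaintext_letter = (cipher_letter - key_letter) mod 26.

Step 1: Extend key: HRCRH
Step 2: Decrypt each letter (c - k) mod 26:
  H(7) - H(7) = (7-7) mod 26 = 0 = A
  C(2) - R(17) = (2-17) mod 26 = 11 = L
  G(6) - C(2) = (6-2) mod 26 = 4 = E
  I(8) - R(17) = (8-17) mod 26 = 17 = R
  A(0) - H(7) = (0-7) mod 26 = 19 = T
Plaintext: ALERT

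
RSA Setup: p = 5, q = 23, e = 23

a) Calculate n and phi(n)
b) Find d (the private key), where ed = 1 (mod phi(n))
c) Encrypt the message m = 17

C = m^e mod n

Step 1: n = 5 * 23 = 115.
Step 2: phi(n) = (5-1)(23-1) = 4 * 22 = 88.
Step 3: Find d = 23^(-1) mod 88 = 23.
  Verify: 23 * 23 = 529 = 1 (mod 88).
Step 4: C = 17^23 mod 115 = 63.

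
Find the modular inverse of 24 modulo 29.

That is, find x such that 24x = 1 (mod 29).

Step 1: We need x such that 24 * x = 1 (mod 29).
Step 2: Using the extended Euclidean algorithm or trial:
  24 * 23 = 552 = 19 * 29 + 1.
Step 3: Since 552 mod 29 = 1, the inverse is x = 23.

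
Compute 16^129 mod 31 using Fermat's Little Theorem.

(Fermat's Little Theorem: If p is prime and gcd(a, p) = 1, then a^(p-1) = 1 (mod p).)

Step 1: Since 31 is prime, by Fermat's Little Theorem: 16^30 = 1 (mod 31).
Step 2: Reduce exponent: 129 mod 30 = 9.
Step 3: So 16^129 = 16^9 (mod 31).
Step 4: 16^9 mod 31 = 2.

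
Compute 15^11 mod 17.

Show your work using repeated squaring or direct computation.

Step 1: Compute 15^11 mod 17 step by step, reducing modulo 17 at each step.
  15^1 mod 17 = 15
  15^2 mod 17 = (15 * 15) mod 17 = 4
  15^3 mod 17 = (4 * 15) mod 17 = 9
  15^4 mod 17 = (9 * 15) mod 17 = 16
  15^5 mod 17 = (16 * 15) mod 17 = 2
  15^6 mod 17 = (2 * 15) mod 17 = 13
  15^7 mod 17 = (13 * 15) mod 17 = 8
  15^8 mod 17 = (8 * 15) mod 17 = 1
  15^9 mod 17 = (1 * 15) mod 17 = 15
  15^10 mod 17 = (15 * 15) mod 17 = 4
  15^11 mod 17 = (4 * 15) mod 17 = 9
Step 2: Result = 9.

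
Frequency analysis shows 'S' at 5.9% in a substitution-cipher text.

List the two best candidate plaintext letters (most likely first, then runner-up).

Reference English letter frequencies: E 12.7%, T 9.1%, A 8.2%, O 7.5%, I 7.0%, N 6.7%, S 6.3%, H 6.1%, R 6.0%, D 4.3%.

Step 1: Observed frequency of 'S' is 5.9%.
Step 2: Compute distances to each reference frequency and sort:
  R (6.0%): difference = 0.1% <-- BEST
  H (6.1%): difference = 0.2% <-- RUNNER-UP
  S (6.3%): difference = 0.4%
  N (6.7%): difference = 0.8%
  I (7.0%): difference = 1.1%
Step 3: Most likely is 'R' (6.0%, diff 0.1%); second most likely is 'H' (6.1%, diff 0.2%).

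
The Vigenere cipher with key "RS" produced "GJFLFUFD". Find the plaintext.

Step 1: Extend key: RSRSRSRS
Step 2: Decrypt each letter (c - k) mod 26:
  G(6) - R(17) = (6-17) mod 26 = 15 = P
  J(9) - S(18) = (9-18) mod 26 = 17 = R
  F(5) - R(17) = (5-17) mod 26 = 14 = O
  L(11) - S(18) = (11-18) mod 26 = 19 = T
  F(5) - R(17) = (5-17) mod 26 = 14 = O
  U(20) - S(18) = (20-18) mod 26 = 2 = C
  F(5) - R(17) = (5-17) mod 26 = 14 = O
  D(3) - S(18) = (3-18) mod 26 = 11 = L
Plaintext: PROTOCOL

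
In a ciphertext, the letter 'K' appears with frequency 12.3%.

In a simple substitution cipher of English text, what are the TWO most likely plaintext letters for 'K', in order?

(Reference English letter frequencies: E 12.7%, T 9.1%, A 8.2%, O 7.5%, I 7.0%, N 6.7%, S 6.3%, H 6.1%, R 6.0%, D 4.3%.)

Step 1: Observed frequency of 'K' is 12.3%.
Step 2: Compute distances to each reference frequency and sort:
  E (12.7%): difference = 0.4% <-- BEST
  T (9.1%): difference = 3.2% <-- RUNNER-UP
  A (8.2%): difference = 4.1%
  O (7.5%): difference = 4.8%
  I (7.0%): difference = 5.3%
Step 3: Most likely is 'E' (12.7%, diff 0.4%); second most likely is 'T' (9.1%, diff 3.2%).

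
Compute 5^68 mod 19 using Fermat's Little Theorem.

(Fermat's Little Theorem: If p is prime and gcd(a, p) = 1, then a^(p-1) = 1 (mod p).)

Step 1: Since 19 is prime, by Fermat's Little Theorem: 5^18 = 1 (mod 19).
Step 2: Reduce exponent: 68 mod 18 = 14.
Step 3: So 5^68 = 5^14 (mod 19).
Step 4: 5^14 mod 19 = 9.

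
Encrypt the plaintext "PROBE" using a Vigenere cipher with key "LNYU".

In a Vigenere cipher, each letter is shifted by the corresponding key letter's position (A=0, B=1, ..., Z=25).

Step 1: Repeat key to match plaintext length:
  Plaintext: PROBE
  Key:       LNYUL
Step 2: Encrypt each letter:
  P(15) + L(11) = (15+11) mod 26 = 0 = A
  R(17) + N(13) = (17+13) mod 26 = 4 = E
  O(14) + Y(24) = (14+24) mod 26 = 12 = M
  B(1) + U(20) = (1+20) mod 26 = 21 = V
  E(4) + L(11) = (4+11) mod 26 = 15 = P
Ciphertext: AEMVP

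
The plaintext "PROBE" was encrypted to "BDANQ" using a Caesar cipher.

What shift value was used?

Step 1: Compare first letters: P (position 15) -> B (position 1).
Step 2: Shift = (1 - 15) mod 26 = 12.
The shift value is 12.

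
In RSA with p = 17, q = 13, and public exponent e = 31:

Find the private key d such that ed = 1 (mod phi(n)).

Step 1: n = 17 * 13 = 221.
Step 2: phi(n) = 16 * 12 = 192.
Step 3: Find d such that 31 * d = 1 (mod 192).
Step 4: d = 31^(-1) mod 192 = 31.
Verification: 31 * 31 = 961 = 5 * 192 + 1.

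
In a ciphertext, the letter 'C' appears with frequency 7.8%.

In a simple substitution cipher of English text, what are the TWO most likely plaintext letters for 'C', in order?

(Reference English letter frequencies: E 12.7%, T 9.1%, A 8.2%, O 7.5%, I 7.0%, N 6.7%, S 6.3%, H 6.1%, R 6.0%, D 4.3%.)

Step 1: Observed frequency of 'C' is 7.8%.
Step 2: Compute distances to each reference frequency and sort:
  O (7.5%): difference = 0.3% <-- BEST
  A (8.2%): difference = 0.4% <-- RUNNER-UP
  I (7.0%): difference = 0.8%
  N (6.7%): difference = 1.1%
  T (9.1%): difference = 1.3%
Step 3: Most likely is 'O' (7.5%, diff 0.3%); second most likely is 'A' (8.2%, diff 0.4%).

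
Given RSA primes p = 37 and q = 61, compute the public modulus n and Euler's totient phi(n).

Step 1: n = p * q = 37 * 61 = 2257.
Step 2: phi(n) = (p-1)(q-1) = 36 * 60 = 2160.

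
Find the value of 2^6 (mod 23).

Step 1: Compute 2^6 mod 23 step by step, reducing modulo 23 at each step.
  2^1 mod 23 = 2
  2^2 mod 23 = (2 * 2) mod 23 = 4
  2^3 mod 23 = (4 * 2) mod 23 = 8
  2^4 mod 23 = (8 * 2) mod 23 = 16
  2^5 mod 23 = (16 * 2) mod 23 = 9
  2^6 mod 23 = (9 * 2) mod 23 = 18
Step 2: Result = 18.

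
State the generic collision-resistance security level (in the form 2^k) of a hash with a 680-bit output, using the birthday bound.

Step 1: The birthday paradox gives collision probability ~50% after sqrt(2^n) = 2^(n/2) hashes.
Step 2: For 680-bit output: 2^(680/2) = 2^340.
Step 3: Approximately 2^340 hash computations needed.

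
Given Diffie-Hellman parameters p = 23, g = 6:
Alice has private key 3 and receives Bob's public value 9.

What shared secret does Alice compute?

Step 1: s = B^a mod p = 9^3 mod 23.
  9^1 mod 23 = 9
  9^2 mod 23 = (9 * 9) mod 23 = 12
  9^3 mod 23 = (12 * 9) mod 23 = 16
Result: shared secret = 16.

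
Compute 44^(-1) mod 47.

Step 1: We need x such that 44 * x = 1 (mod 47).
Step 2: Using the extended Euclidean algorithm or trial:
  44 * 31 = 1364 = 29 * 47 + 1.
Step 3: Since 1364 mod 47 = 1, the inverse is x = 31.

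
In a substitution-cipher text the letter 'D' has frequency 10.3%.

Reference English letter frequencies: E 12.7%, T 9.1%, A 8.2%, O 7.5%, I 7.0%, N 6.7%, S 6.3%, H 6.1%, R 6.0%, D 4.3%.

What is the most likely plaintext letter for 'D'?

Step 1: The observed frequency is 10.3%.
Step 2: Compare with English frequencies:
  E: 12.7% (difference: 2.4%)
  T: 9.1% (difference: 1.2%) <-- closest
  A: 8.2% (difference: 2.1%)
  O: 7.5% (difference: 2.8%)
  I: 7.0% (difference: 3.3%)
  N: 6.7% (difference: 3.6%)
  S: 6.3% (difference: 4.0%)
  H: 6.1% (difference: 4.2%)
  R: 6.0% (difference: 4.3%)
  D: 4.3% (difference: 6.0%)
Step 3: 'D' most likely represents 'T' (frequency 9.1%).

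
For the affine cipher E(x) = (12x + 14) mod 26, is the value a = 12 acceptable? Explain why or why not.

Step 1: Compute gcd(12, 26).
Step 2: gcd(12, 26) = 2.
Since gcd = 2 != 1, 12 shares a common factor with 26, so it cannot be used.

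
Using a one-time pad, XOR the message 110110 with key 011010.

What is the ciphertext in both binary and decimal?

Step 1: Write out the XOR operation bit by bit:
  Message: 110110
  Key:     011010
  XOR:     101100
Step 2: Convert to decimal: 101100 = 44.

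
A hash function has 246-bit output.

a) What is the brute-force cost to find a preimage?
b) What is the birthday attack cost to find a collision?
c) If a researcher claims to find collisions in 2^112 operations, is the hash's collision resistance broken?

Step 1: Preimage resistance requires brute-force of 2^246 operations.
Step 2: Collision resistance (birthday bound) = 2^(246/2) = 2^123.
Step 3: The claimed attack costs 2^112 operations.
Step 4: Since 2^112 < 2^123, the claimed attack beats the generic birthday bound, so collision resistance is broken.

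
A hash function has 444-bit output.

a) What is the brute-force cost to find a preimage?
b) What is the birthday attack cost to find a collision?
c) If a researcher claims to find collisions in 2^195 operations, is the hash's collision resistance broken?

Step 1: Preimage resistance requires brute-force of 2^444 operations.
Step 2: Collision resistance (birthday bound) = 2^(444/2) = 2^222.
Step 3: The claimed attack costs 2^195 operations.
Step 4: Since 2^195 < 2^222, the claimed attack beats the generic birthday bound, so collision resistance is broken.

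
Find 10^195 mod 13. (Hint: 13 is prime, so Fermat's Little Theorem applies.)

Step 1: Since 13 is prime, by Fermat's Little Theorem: 10^12 = 1 (mod 13).
Step 2: Reduce exponent: 195 mod 12 = 3.
Step 3: So 10^195 = 10^3 (mod 13).
Step 4: 10^3 mod 13 = 12.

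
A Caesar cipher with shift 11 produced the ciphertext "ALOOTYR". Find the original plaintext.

Step 1: Reverse the shift by subtracting 11 from each letter position.
  A (position 0) -> position (0-11) mod 26 = 15 -> P
  L (position 11) -> position (11-11) mod 26 = 0 -> A
  O (position 14) -> position (14-11) mod 26 = 3 -> D
  O (position 14) -> position (14-11) mod 26 = 3 -> D
  T (position 19) -> position (19-11) mod 26 = 8 -> I
  Y (position 24) -> position (24-11) mod 26 = 13 -> N
  R (position 17) -> position (17-11) mod 26 = 6 -> G
Decrypted message: PADDING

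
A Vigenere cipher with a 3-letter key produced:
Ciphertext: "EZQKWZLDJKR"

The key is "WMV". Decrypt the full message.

Step 1: Key 'WMV' has length 3. Extended key: WMVWMVWMVWM
Step 2: Decrypt each position:
  E(4) - W(22) = 8 = I
  Z(25) - M(12) = 13 = N
  Q(16) - V(21) = 21 = V
  K(10) - W(22) = 14 = O
  W(22) - M(12) = 10 = K
  Z(25) - V(21) = 4 = E
  L(11) - W(22) = 15 = P
  D(3) - M(12) = 17 = R
  J(9) - V(21) = 14 = O
  K(10) - W(22) = 14 = O
  R(17) - M(12) = 5 = F
Plaintext: INVOKEPROOF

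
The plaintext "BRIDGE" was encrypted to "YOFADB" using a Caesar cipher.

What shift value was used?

Step 1: Compare first letters: B (position 1) -> Y (position 24).
Step 2: Shift = (24 - 1) mod 26 = 23.
The shift value is 23.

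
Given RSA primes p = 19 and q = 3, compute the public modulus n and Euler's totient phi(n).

Step 1: n = p * q = 19 * 3 = 57.
Step 2: phi(n) = (p-1)(q-1) = 18 * 2 = 36.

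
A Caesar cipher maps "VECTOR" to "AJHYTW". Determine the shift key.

Step 1: Compare first letters: V (position 21) -> A (position 0).
Step 2: Shift = (0 - 21) mod 26 = 5.
The shift value is 5.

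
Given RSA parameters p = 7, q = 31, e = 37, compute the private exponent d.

Step 1: n = 7 * 31 = 217.
Step 2: phi(n) = 6 * 30 = 180.
Step 3: Find d such that 37 * d = 1 (mod 180).
Step 4: d = 37^(-1) mod 180 = 73.
Verification: 37 * 73 = 2701 = 15 * 180 + 1.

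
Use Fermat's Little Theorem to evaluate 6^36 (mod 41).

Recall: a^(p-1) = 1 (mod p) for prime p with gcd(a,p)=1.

Step 1: Since 41 is prime, by Fermat's Little Theorem: 6^40 = 1 (mod 41).
Step 2: Reduce exponent: 36 mod 40 = 36.
Step 3: So 6^36 = 6^36 (mod 41).
Step 4: 6^36 mod 41 = 23.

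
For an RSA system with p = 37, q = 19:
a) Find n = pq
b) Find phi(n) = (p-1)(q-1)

Step 1: n = p * q = 37 * 19 = 703.
Step 2: phi(n) = (p-1)(q-1) = 36 * 18 = 648.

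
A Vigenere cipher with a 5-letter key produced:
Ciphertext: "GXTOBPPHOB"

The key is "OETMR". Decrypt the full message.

Step 1: Key 'OETMR' has length 5. Extended key: OETMROETMR
Step 2: Decrypt each position:
  G(6) - O(14) = 18 = S
  X(23) - E(4) = 19 = T
  T(19) - T(19) = 0 = A
  O(14) - M(12) = 2 = C
  B(1) - R(17) = 10 = K
  P(15) - O(14) = 1 = B
  P(15) - E(4) = 11 = L
  H(7) - T(19) = 14 = O
  O(14) - M(12) = 2 = C
  B(1) - R(17) = 10 = K
Plaintext: STACKBLOCK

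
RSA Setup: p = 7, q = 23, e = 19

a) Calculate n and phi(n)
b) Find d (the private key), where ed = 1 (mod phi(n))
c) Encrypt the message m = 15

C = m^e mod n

Step 1: n = 7 * 23 = 161.
Step 2: phi(n) = (7-1)(23-1) = 6 * 22 = 132.
Step 3: Find d = 19^(-1) mod 132 = 7.
  Verify: 19 * 7 = 133 = 1 (mod 132).
Step 4: C = 15^19 mod 161 = 134.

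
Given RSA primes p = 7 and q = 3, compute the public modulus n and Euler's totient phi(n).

Step 1: n = p * q = 7 * 3 = 21.
Step 2: phi(n) = (p-1)(q-1) = 6 * 2 = 12.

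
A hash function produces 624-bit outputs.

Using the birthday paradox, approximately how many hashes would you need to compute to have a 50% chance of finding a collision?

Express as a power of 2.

Step 1: The birthday paradox gives collision probability ~50% after sqrt(2^n) = 2^(n/2) hashes.
Step 2: For 624-bit output: 2^(624/2) = 2^312.
Step 3: Approximately 2^312 hash computations needed.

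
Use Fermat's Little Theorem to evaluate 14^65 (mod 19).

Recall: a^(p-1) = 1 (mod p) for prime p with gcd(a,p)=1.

Step 1: Since 19 is prime, by Fermat's Little Theorem: 14^18 = 1 (mod 19).
Step 2: Reduce exponent: 65 mod 18 = 11.
Step 3: So 14^65 = 14^11 (mod 19).
Step 4: 14^11 mod 19 = 13.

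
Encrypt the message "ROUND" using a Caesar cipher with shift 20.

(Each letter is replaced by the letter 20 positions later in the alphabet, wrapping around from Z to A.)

Step 1: For each letter, shift forward by 20 positions (mod 26).
  R (position 17) -> position (17+20) mod 26 = 11 -> L
  O (position 14) -> position (14+20) mod 26 = 8 -> I
  U (position 20) -> position (20+20) mod 26 = 14 -> O
  N (position 13) -> position (13+20) mod 26 = 7 -> H
  D (position 3) -> position (3+20) mod 26 = 23 -> X
Result: LIOHX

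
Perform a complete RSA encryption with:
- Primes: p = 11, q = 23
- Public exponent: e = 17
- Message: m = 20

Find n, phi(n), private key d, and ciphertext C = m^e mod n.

Step 1: n = 11 * 23 = 253.
Step 2: phi(n) = (11-1)(23-1) = 10 * 22 = 220.
Step 3: Find d = 17^(-1) mod 220 = 13.
  Verify: 17 * 13 = 221 = 1 (mod 220).
Step 4: C = 20^17 mod 253 = 191.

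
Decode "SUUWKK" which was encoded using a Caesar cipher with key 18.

Step 1: Reverse the shift by subtracting 18 from each letter position.
  S (position 18) -> position (18-18) mod 26 = 0 -> A
  U (position 20) -> position (20-18) mod 26 = 2 -> C
  U (position 20) -> position (20-18) mod 26 = 2 -> C
  W (position 22) -> position (22-18) mod 26 = 4 -> E
  K (position 10) -> position (10-18) mod 26 = 18 -> S
  K (position 10) -> position (10-18) mod 26 = 18 -> S
Decrypted message: ACCESS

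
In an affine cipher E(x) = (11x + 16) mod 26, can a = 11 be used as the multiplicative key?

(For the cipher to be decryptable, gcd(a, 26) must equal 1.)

Step 1: Compute gcd(11, 26).
Step 2: gcd(11, 26) = 1.
Since gcd = 1, 11 is coprime with 26, so it is a valid key.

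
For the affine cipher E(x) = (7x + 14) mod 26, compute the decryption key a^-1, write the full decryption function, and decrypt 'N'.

Step 1: Find a^-1, the modular inverse of 7 mod 26.
Step 2: We need 7 * a^-1 = 1 (mod 26).
Step 3: 7 * 15 = 105 = 4 * 26 + 1, so a^-1 = 15.
Step 4: D(y) = 15(y - 14) mod 26.
Step 5: Apply to 'N' (y = 13): D(13) = 15 * (13 - 14) mod 26 = 15 * -1 mod 26 = 11 -> 'L'.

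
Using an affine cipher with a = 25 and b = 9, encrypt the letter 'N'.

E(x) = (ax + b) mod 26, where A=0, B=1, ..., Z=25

Step 1: Convert 'N' to number: x = 13.
Step 2: E(13) = (25 * 13 + 9) mod 26 = 334 mod 26 = 22.
Step 3: Convert 22 back to letter: W.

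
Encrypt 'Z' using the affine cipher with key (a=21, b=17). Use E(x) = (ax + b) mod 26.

Step 1: Convert 'Z' to number: x = 25.
Step 2: E(25) = (21 * 25 + 17) mod 26 = 542 mod 26 = 22.
Step 3: Convert 22 back to letter: W.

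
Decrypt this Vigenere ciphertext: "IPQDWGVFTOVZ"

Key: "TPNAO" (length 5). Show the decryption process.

Step 1: Key 'TPNAO' has length 5. Extended key: TPNAOTPNAOTP
Step 2: Decrypt each position:
  I(8) - T(19) = 15 = P
  P(15) - P(15) = 0 = A
  Q(16) - N(13) = 3 = D
  D(3) - A(0) = 3 = D
  W(22) - O(14) = 8 = I
  G(6) - T(19) = 13 = N
  V(21) - P(15) = 6 = G
  F(5) - N(13) = 18 = S
  T(19) - A(0) = 19 = T
  O(14) - O(14) = 0 = A
  V(21) - T(19) = 2 = C
  Z(25) - P(15) = 10 = K
Plaintext: PADDINGSTACK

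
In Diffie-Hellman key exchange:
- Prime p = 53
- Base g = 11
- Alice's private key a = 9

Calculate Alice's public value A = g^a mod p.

Step 1: A = g^a mod p = 11^9 mod 53.
  11^1 mod 53 = 11
  11^2 mod 53 = (11 * 11) mod 53 = 15
  11^3 mod 53 = (15 * 11) mod 53 = 6
  11^4 mod 53 = (6 * 11) mod 53 = 13
  11^5 mod 53 = (13 * 11) mod 53 = 37
  11^6 mod 53 = (37 * 11) mod 53 = 36
  11^7 mod 53 = (36 * 11) mod 53 = 25
  11^8 mod 53 = (25 * 11) mod 53 = 10
  11^9 mod 53 = (10 * 11) mod 53 = 4
Result: A = 4.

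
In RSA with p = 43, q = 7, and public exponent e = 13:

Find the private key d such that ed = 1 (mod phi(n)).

Step 1: n = 43 * 7 = 301.
Step 2: phi(n) = 42 * 6 = 252.
Step 3: Find d such that 13 * d = 1 (mod 252).
Step 4: d = 13^(-1) mod 252 = 97.
Verification: 13 * 97 = 1261 = 5 * 252 + 1.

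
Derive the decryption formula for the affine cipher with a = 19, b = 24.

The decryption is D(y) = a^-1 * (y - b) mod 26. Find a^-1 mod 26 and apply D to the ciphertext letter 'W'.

Step 1: Find a^-1, the modular inverse of 19 mod 26.
Step 2: We need 19 * a^-1 = 1 (mod 26).
Step 3: 19 * 11 = 209 = 8 * 26 + 1, so a^-1 = 11.
Step 4: D(y) = 11(y - 24) mod 26.
Step 5: Apply to 'W' (y = 22): D(22) = 11 * (22 - 24) mod 26 = 11 * -2 mod 26 = 4 -> 'E'.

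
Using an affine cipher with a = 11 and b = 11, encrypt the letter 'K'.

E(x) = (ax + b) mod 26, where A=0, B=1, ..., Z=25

Step 1: Convert 'K' to number: x = 10.
Step 2: E(10) = (11 * 10 + 11) mod 26 = 121 mod 26 = 17.
Step 3: Convert 17 back to letter: R.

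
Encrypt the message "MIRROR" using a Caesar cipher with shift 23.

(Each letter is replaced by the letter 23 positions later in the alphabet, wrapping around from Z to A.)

Step 1: For each letter, shift forward by 23 positions (mod 26).
  M (position 12) -> position (12+23) mod 26 = 9 -> J
  I (position 8) -> position (8+23) mod 26 = 5 -> F
  R (position 17) -> position (17+23) mod 26 = 14 -> O
  R (position 17) -> position (17+23) mod 26 = 14 -> O
  O (position 14) -> position (14+23) mod 26 = 11 -> L
  R (position 17) -> position (17+23) mod 26 = 14 -> O
Result: JFOOLO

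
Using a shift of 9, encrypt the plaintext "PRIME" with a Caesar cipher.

Step 1: For each letter, shift forward by 9 positions (mod 26).
  P (position 15) -> position (15+9) mod 26 = 24 -> Y
  R (position 17) -> position (17+9) mod 26 = 0 -> A
  I (position 8) -> position (8+9) mod 26 = 17 -> R
  M (position 12) -> position (12+9) mod 26 = 21 -> V
  E (position 4) -> position (4+9) mod 26 = 13 -> N
Result: YARVN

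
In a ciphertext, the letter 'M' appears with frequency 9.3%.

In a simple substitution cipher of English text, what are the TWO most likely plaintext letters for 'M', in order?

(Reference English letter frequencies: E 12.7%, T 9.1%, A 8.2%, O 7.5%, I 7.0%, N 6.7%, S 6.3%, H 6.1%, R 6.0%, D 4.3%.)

Step 1: Observed frequency of 'M' is 9.3%.
Step 2: Compute distances to each reference frequency and sort:
  T (9.1%): difference = 0.2% <-- BEST
  A (8.2%): difference = 1.1% <-- RUNNER-UP
  O (7.5%): difference = 1.8%
  I (7.0%): difference = 2.3%
  N (6.7%): difference = 2.6%
Step 3: Most likely is 'T' (9.1%, diff 0.2%); second most likely is 'A' (8.2%, diff 1.1%).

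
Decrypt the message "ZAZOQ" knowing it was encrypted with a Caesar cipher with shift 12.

Step 1: Reverse the shift by subtracting 12 from each letter position.
  Z (position 25) -> position (25-12) mod 26 = 13 -> N
  A (position 0) -> position (0-12) mod 26 = 14 -> O
  Z (position 25) -> position (25-12) mod 26 = 13 -> N
  O (position 14) -> position (14-12) mod 26 = 2 -> C
  Q (position 16) -> position (16-12) mod 26 = 4 -> E
Decrypted message: NONCE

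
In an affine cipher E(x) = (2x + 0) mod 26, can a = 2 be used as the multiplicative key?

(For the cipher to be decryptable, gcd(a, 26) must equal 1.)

Step 1: Compute gcd(2, 26).
Step 2: gcd(2, 26) = 2.
Since gcd = 2 != 1, 2 shares a common factor with 26, so it cannot be used.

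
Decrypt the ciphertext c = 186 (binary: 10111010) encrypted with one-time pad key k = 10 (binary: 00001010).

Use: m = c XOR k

Step 1: XOR ciphertext with key:
  Ciphertext: 10111010
  Key:        00001010
  XOR:        10110000
Step 2: Plaintext = 10110000 = 176 in decimal.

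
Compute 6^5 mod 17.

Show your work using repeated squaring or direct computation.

Step 1: Compute 6^5 mod 17 step by step, reducing modulo 17 at each step.
  6^1 mod 17 = 6
  6^2 mod 17 = (6 * 6) mod 17 = 2
  6^3 mod 17 = (2 * 6) mod 17 = 12
  6^4 mod 17 = (12 * 6) mod 17 = 4
  6^5 mod 17 = (4 * 6) mod 17 = 7
Step 2: Result = 7.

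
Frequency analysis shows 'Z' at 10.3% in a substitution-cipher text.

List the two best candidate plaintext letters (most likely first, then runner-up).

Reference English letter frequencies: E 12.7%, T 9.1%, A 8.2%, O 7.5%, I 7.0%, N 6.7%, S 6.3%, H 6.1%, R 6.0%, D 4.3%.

Step 1: Observed frequency of 'Z' is 10.3%.
Step 2: Compute distances to each reference frequency and sort:
  T (9.1%): difference = 1.2% <-- BEST
  A (8.2%): difference = 2.1% <-- RUNNER-UP
  E (12.7%): difference = 2.4%
  O (7.5%): difference = 2.8%
  I (7.0%): difference = 3.3%
Step 3: Most likely is 'T' (9.1%, diff 1.2%); second most likely is 'A' (8.2%, diff 2.1%).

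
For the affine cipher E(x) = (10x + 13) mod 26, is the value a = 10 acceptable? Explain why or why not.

Step 1: Compute gcd(10, 26).
Step 2: gcd(10, 26) = 2.
Since gcd = 2 != 1, 10 shares a common factor with 26, so it cannot be used.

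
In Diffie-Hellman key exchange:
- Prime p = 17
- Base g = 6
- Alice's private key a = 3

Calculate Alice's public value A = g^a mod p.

Step 1: A = g^a mod p = 6^3 mod 17.
  6^1 mod 17 = 6
  6^2 mod 17 = (6 * 6) mod 17 = 2
  6^3 mod 17 = (2 * 6) mod 17 = 12
Result: A = 12.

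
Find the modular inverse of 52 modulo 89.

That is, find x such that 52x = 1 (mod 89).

Step 1: We need x such that 52 * x = 1 (mod 89).
Step 2: Using the extended Euclidean algorithm or trial:
  52 * 12 = 624 = 7 * 89 + 1.
Step 3: Since 624 mod 89 = 1, the inverse is x = 12.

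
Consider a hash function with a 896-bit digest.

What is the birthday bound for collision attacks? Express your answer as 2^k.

Step 1: The birthday paradox gives collision probability ~50% after sqrt(2^n) = 2^(n/2) hashes.
Step 2: For 896-bit output: 2^(896/2) = 2^448.
Step 3: Approximately 2^448 hash computations needed.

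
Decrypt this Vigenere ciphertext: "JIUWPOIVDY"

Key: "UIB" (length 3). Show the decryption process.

Step 1: Key 'UIB' has length 3. Extended key: UIBUIBUIBU
Step 2: Decrypt each position:
  J(9) - U(20) = 15 = P
  I(8) - I(8) = 0 = A
  U(20) - B(1) = 19 = T
  W(22) - U(20) = 2 = C
  P(15) - I(8) = 7 = H
  O(14) - B(1) = 13 = N
  I(8) - U(20) = 14 = O
  V(21) - I(8) = 13 = N
  D(3) - B(1) = 2 = C
  Y(24) - U(20) = 4 = E
Plaintext: PATCHNONCE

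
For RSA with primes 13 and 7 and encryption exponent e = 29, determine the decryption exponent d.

Step 1: n = 13 * 7 = 91.
Step 2: phi(n) = 12 * 6 = 72.
Step 3: Find d such that 29 * d = 1 (mod 72).
Step 4: d = 29^(-1) mod 72 = 5.
Verification: 29 * 5 = 145 = 2 * 72 + 1.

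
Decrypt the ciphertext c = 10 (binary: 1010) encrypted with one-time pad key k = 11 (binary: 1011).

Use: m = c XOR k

Step 1: XOR ciphertext with key:
  Ciphertext: 1010
  Key:        1011
  XOR:        0001
Step 2: Plaintext = 0001 = 1 in decimal.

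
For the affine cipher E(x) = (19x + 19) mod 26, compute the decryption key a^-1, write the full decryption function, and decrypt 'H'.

Step 1: Find a^-1, the modular inverse of 19 mod 26.
Step 2: We need 19 * a^-1 = 1 (mod 26).
Step 3: 19 * 11 = 209 = 8 * 26 + 1, so a^-1 = 11.
Step 4: D(y) = 11(y - 19) mod 26.
Step 5: Apply to 'H' (y = 7): D(7) = 11 * (7 - 19) mod 26 = 11 * -12 mod 26 = 24 -> 'Y'.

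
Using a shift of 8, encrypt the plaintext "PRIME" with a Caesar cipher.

Step 1: For each letter, shift forward by 8 positions (mod 26).
  P (position 15) -> position (15+8) mod 26 = 23 -> X
  R (position 17) -> position (17+8) mod 26 = 25 -> Z
  I (position 8) -> position (8+8) mod 26 = 16 -> Q
  M (position 12) -> position (12+8) mod 26 = 20 -> U
  E (position 4) -> position (4+8) mod 26 = 12 -> M
Result: XZQUM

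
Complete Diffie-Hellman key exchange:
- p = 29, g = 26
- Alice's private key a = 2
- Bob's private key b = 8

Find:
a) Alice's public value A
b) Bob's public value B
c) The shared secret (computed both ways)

Step 1: A = g^a mod p = 26^2 mod 29 = 9.
Step 2: B = g^b mod p = 26^8 mod 29 = 7.
Step 3: Alice computes s = B^a mod p = 7^2 mod 29 = 20.
Step 4: Bob computes s = A^b mod p = 9^8 mod 29 = 20.
Both sides agree: shared secret = 20.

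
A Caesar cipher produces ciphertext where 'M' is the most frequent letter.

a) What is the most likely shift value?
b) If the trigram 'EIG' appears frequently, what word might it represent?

Step 1: In English, 'E' is the most frequent letter (12.7%).
Step 2: The most frequent ciphertext letter is 'M' (position 12).
Step 3: Shift = (12 - 4) mod 26 = 8.
Step 4: Decrypt 'EIG' by shifting back 8:
  E -> W
  I -> A
  G -> Y
Step 5: 'EIG' decrypts to 'WAY'.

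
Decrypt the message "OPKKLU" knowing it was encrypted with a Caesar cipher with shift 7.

Step 1: Reverse the shift by subtracting 7 from each letter position.
  O (position 14) -> position (14-7) mod 26 = 7 -> H
  P (position 15) -> position (15-7) mod 26 = 8 -> I
  K (position 10) -> position (10-7) mod 26 = 3 -> D
  K (position 10) -> position (10-7) mod 26 = 3 -> D
  L (position 11) -> position (11-7) mod 26 = 4 -> E
  U (position 20) -> position (20-7) mod 26 = 13 -> N
Decrypted message: HIDDEN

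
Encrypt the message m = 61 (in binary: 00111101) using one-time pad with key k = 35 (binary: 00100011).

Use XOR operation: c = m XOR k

Step 1: Write out the XOR operation bit by bit:
  Message: 00111101
  Key:     00100011
  XOR:     00011110
Step 2: Convert to decimal: 00011110 = 30.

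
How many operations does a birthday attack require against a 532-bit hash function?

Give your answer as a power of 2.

Step 1: The birthday paradox gives collision probability ~50% after sqrt(2^n) = 2^(n/2) hashes.
Step 2: For 532-bit output: 2^(532/2) = 2^266.
Step 3: Approximately 2^266 hash computations needed.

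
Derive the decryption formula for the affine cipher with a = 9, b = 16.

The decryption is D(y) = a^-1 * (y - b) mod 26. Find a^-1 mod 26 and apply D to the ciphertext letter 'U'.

Step 1: Find a^-1, the modular inverse of 9 mod 26.
Step 2: We need 9 * a^-1 = 1 (mod 26).
Step 3: 9 * 3 = 27 = 1 * 26 + 1, so a^-1 = 3.
Step 4: D(y) = 3(y - 16) mod 26.
Step 5: Apply to 'U' (y = 20): D(20) = 3 * (20 - 16) mod 26 = 3 * 4 mod 26 = 12 -> 'M'.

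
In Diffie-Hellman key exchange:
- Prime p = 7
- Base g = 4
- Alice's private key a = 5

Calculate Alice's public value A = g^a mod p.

Step 1: A = g^a mod p = 4^5 mod 7.
  4^1 mod 7 = 4
  4^2 mod 7 = (4 * 4) mod 7 = 2
  4^3 mod 7 = (2 * 4) mod 7 = 1
  4^4 mod 7 = (1 * 4) mod 7 = 4
  4^5 mod 7 = (4 * 4) mod 7 = 2
Result: A = 2.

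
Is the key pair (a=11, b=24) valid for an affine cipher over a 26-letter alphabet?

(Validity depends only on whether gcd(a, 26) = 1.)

Step 1: Compute gcd(11, 26).
Step 2: gcd(11, 26) = 1.
Since gcd = 1, 11 is coprime with 26, so it is a valid key.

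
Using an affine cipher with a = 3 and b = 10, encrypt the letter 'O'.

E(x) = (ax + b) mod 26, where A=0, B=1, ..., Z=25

Step 1: Convert 'O' to number: x = 14.
Step 2: E(14) = (3 * 14 + 10) mod 26 = 52 mod 26 = 0.
Step 3: Convert 0 back to letter: A.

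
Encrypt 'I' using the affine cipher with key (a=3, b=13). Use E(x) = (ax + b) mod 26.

Step 1: Convert 'I' to number: x = 8.
Step 2: E(8) = (3 * 8 + 13) mod 26 = 37 mod 26 = 11.
Step 3: Convert 11 back to letter: L.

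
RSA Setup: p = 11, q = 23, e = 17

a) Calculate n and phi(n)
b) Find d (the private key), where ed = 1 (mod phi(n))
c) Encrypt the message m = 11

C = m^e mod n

Step 1: n = 11 * 23 = 253.
Step 2: phi(n) = (11-1)(23-1) = 10 * 22 = 220.
Step 3: Find d = 17^(-1) mod 220 = 13.
  Verify: 17 * 13 = 221 = 1 (mod 220).
Step 4: C = 11^17 mod 253 = 198.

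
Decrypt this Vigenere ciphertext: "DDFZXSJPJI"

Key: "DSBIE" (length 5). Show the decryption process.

Step 1: Key 'DSBIE' has length 5. Extended key: DSBIEDSBIE
Step 2: Decrypt each position:
  D(3) - D(3) = 0 = A
  D(3) - S(18) = 11 = L
  F(5) - B(1) = 4 = E
  Z(25) - I(8) = 17 = R
  X(23) - E(4) = 19 = T
  S(18) - D(3) = 15 = P
  J(9) - S(18) = 17 = R
  P(15) - B(1) = 14 = O
  J(9) - I(8) = 1 = B
  I(8) - E(4) = 4 = E
Plaintext: ALERTPROBE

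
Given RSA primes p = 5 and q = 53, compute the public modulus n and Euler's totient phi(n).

Step 1: n = p * q = 5 * 53 = 265.
Step 2: phi(n) = (p-1)(q-1) = 4 * 52 = 208.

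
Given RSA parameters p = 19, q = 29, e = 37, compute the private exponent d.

Step 1: n = 19 * 29 = 551.
Step 2: phi(n) = 18 * 28 = 504.
Step 3: Find d such that 37 * d = 1 (mod 504).
Step 4: d = 37^(-1) mod 504 = 109.
Verification: 37 * 109 = 4033 = 8 * 504 + 1.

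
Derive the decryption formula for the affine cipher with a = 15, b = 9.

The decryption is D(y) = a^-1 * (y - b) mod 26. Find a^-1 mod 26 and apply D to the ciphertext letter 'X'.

Step 1: Find a^-1, the modular inverse of 15 mod 26.
Step 2: We need 15 * a^-1 = 1 (mod 26).
Step 3: 15 * 7 = 105 = 4 * 26 + 1, so a^-1 = 7.
Step 4: D(y) = 7(y - 9) mod 26.
Step 5: Apply to 'X' (y = 23): D(23) = 7 * (23 - 9) mod 26 = 7 * 14 mod 26 = 20 -> 'U'.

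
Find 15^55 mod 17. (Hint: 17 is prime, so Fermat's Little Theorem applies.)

Step 1: Since 17 is prime, by Fermat's Little Theorem: 15^16 = 1 (mod 17).
Step 2: Reduce exponent: 55 mod 16 = 7.
Step 3: So 15^55 = 15^7 (mod 17).
Step 4: 15^7 mod 17 = 8.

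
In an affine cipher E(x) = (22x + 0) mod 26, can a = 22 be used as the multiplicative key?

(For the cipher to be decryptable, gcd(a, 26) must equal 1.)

Step 1: Compute gcd(22, 26).
Step 2: gcd(22, 26) = 2.
Since gcd = 2 != 1, 22 shares a common factor with 26, so it cannot be used.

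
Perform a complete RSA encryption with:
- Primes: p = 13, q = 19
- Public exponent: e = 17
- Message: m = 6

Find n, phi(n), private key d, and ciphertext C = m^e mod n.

Step 1: n = 13 * 19 = 247.
Step 2: phi(n) = (13-1)(19-1) = 12 * 18 = 216.
Step 3: Find d = 17^(-1) mod 216 = 89.
  Verify: 17 * 89 = 1513 = 1 (mod 216).
Step 4: C = 6^17 mod 247 = 54.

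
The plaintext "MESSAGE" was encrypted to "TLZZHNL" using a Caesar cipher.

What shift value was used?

Step 1: Compare first letters: M (position 12) -> T (position 19).
Step 2: Shift = (19 - 12) mod 26 = 7.
The shift value is 7.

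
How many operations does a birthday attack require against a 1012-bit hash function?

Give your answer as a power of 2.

Step 1: The birthday paradox gives collision probability ~50% after sqrt(2^n) = 2^(n/2) hashes.
Step 2: For 1012-bit output: 2^(1012/2) = 2^506.
Step 3: Approximately 2^506 hash computations needed.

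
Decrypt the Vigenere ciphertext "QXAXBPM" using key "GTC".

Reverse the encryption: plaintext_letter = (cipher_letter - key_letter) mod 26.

Step 1: Extend key: GTCGTCG
Step 2: Decrypt each letter (c - k) mod 26:
  Q(16) - G(6) = (16-6) mod 26 = 10 = K
  X(23) - T(19) = (23-19) mod 26 = 4 = E
  A(0) - C(2) = (0-2) mod 26 = 24 = Y
  X(23) - G(6) = (23-6) mod 26 = 17 = R
  B(1) - T(19) = (1-19) mod 26 = 8 = I
  P(15) - C(2) = (15-2) mod 26 = 13 = N
  M(12) - G(6) = (12-6) mod 26 = 6 = G
Plaintext: KEYRING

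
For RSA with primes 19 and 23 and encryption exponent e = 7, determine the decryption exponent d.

Step 1: n = 19 * 23 = 437.
Step 2: phi(n) = 18 * 22 = 396.
Step 3: Find d such that 7 * d = 1 (mod 396).
Step 4: d = 7^(-1) mod 396 = 283.
Verification: 7 * 283 = 1981 = 5 * 396 + 1.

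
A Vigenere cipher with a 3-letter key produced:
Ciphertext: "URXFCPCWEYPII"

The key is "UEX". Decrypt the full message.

Step 1: Key 'UEX' has length 3. Extended key: UEXUEXUEXUEXU
Step 2: Decrypt each position:
  U(20) - U(20) = 0 = A
  R(17) - E(4) = 13 = N
  X(23) - X(23) = 0 = A
  F(5) - U(20) = 11 = L
  C(2) - E(4) = 24 = Y
  P(15) - X(23) = 18 = S
  C(2) - U(20) = 8 = I
  W(22) - E(4) = 18 = S
  E(4) - X(23) = 7 = H
  Y(24) - U(20) = 4 = E
  P(15) - E(4) = 11 = L
  I(8) - X(23) = 11 = L
  I(8) - U(20) = 14 = O
Plaintext: ANALYSISHELLO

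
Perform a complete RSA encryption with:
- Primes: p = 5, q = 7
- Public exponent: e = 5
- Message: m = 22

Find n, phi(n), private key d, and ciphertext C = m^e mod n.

Step 1: n = 5 * 7 = 35.
Step 2: phi(n) = (5-1)(7-1) = 4 * 6 = 24.
Step 3: Find d = 5^(-1) mod 24 = 5.
  Verify: 5 * 5 = 25 = 1 (mod 24).
Step 4: C = 22^5 mod 35 = 22.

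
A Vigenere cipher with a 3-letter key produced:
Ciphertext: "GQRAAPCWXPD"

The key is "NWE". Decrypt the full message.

Step 1: Key 'NWE' has length 3. Extended key: NWENWENWENW
Step 2: Decrypt each position:
  G(6) - N(13) = 19 = T
  Q(16) - W(22) = 20 = U
  R(17) - E(4) = 13 = N
  A(0) - N(13) = 13 = N
  A(0) - W(22) = 4 = E
  P(15) - E(4) = 11 = L
  C(2) - N(13) = 15 = P
  W(22) - W(22) = 0 = A
  X(23) - E(4) = 19 = T
  P(15) - N(13) = 2 = C
  D(3) - W(22) = 7 = H
Plaintext: TUNNELPATCH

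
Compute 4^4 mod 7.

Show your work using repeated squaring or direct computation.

Step 1: Compute 4^4 mod 7 step by step, reducing modulo 7 at each step.
  4^1 mod 7 = 4
  4^2 mod 7 = (4 * 4) mod 7 = 2
  4^3 mod 7 = (2 * 4) mod 7 = 1
  4^4 mod 7 = (1 * 4) mod 7 = 4
Step 2: Result = 4.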